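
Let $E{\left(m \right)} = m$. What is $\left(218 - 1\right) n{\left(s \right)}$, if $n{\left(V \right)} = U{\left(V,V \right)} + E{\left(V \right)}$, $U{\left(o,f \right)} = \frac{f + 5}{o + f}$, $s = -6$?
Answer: $- \frac{15407}{12} \approx -1283.9$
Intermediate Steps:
$U{\left(o,f \right)} = \frac{5 + f}{f + o}$
$n{\left(V \right)} = V + \frac{5 + V}{2 V}$ ($n{\left(V \right)} = \frac{5 + V}{V + V} + V = \frac{5 + V}{2 V} + V = V + \frac{5 + V}{2 V}$)
$\left(218 - 1\right) n{\left(s \right)} = \left(218 - 1\right) \left(\frac{1}{2} - 6 + \frac{5}{2 \left(-6\right)}\right) = 217 \left(\frac{1}{2} - 6 + \frac{5}{2} \left(- \frac{1}{6}\right)\right) = 217 \left(\frac{1}{2} - 6 - \frac{5}{12}\right) = 217 \left(- \frac{71}{12}\right) = - \frac{15407}{12}$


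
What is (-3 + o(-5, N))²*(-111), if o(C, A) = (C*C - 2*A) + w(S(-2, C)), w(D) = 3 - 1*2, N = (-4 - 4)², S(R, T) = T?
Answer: -1223775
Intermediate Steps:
N = 64 (N = (-8)² = 64)
w(D) = 1 (w(D) = 3 - 2 = 1)
o(C, A) = 1 + C² - 2*A (o(C, A) = (C*C - 2*A) + 1 = (C² - 2*A) + 1 = 1 + C² - 2*A)
(-3 + o(-5, N))²*(-111) = (-3 + (1 + (-5)² - 2*64))²*(-111) = (-3 + (1 + 25 - 128))²*(-111) = (-3 - 102)²*(-111) = (-105)²*(-111) = 11025*(-111) = -1223775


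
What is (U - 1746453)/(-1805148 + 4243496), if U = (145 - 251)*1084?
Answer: -1861357/2438348 ≈ -0.76337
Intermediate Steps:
U = -114904 (U = -106*1084 = -114904)
(U - 1746453)/(-1805148 + 4243496) = (-114904 - 1746453)/(-1805148 + 4243496) = -1861357/2438348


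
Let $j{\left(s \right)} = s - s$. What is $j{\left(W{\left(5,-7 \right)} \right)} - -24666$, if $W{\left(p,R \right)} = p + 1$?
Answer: $24666$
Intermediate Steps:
$W{\left(p,R \right)} = 1 + p$
$j{\left(s \right)} = 0$
$j{\left(W{\left(5,-7 \right)} \right)} - -24666 = 0 - -24666 = 0 + 24666 = 24666$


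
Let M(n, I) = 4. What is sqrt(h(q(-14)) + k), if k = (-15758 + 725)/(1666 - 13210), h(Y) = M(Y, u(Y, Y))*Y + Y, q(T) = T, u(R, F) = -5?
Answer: I*sqrt(254303738)/1924 ≈ 8.2884*I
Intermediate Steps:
h(Y) = 5*Y (h(Y) = 4*Y + Y = 5*Y)
k = 5011/3848 (k = -15033/(-11544) = -15033*(-1/11544) = 5011/3848 ≈ 1.3022)
sqrt(h(q(-14)) + k) = sqrt(5*(-14) + 5011/3848) = sqrt(-70 + 5011/3848) = sqrt(-264349/3848) = I*sqrt(254303738)/1924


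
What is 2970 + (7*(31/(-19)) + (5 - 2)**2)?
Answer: 56384/19 ≈ 2967.6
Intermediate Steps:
2970 + (7*(31/(-19)) + (5 - 2)**2) = 2970 + (7*(31*(-1/19)) + 3**2) = 2970 + (7*(-31/19) + 9) = 2970 + (-217/19 + 9) = 2970 - 46/19 = 56384/19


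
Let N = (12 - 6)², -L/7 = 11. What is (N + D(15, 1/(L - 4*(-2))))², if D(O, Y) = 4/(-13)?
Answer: 215296/169 ≈ 1273.9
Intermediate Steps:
L = -77 (L = -7*11 = -77)
D(O, Y) = -4/13 (D(O, Y) = 4*(-1/13) = -4/13)
N = 36 (N = 6² = 36)
(N + D(15, 1/(L - 4*(-2))))² = (36 - 4/13)² = (464/13)² = 215296/169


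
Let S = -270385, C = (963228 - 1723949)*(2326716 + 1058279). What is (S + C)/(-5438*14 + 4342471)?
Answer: -2575037051780/4266339 ≈ -6.0357e+5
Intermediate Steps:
C = -2575036781395 (C = -760721*3384995 = -2575036781395)
(S + C)/(-5438*14 + 4342471) = (-270385 - 2575036781395)/(-5438*14 + 4342471) = -2575037051780/(-76132 + 4342471) = -2575037051780/4266339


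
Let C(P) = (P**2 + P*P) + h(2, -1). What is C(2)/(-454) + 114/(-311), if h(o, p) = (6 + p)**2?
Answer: -62019/141194 ≈ -0.43925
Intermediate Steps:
C(P) = 25 + 2*P**2 (C(P) = (P**2 + P*P) + (6 - 1)**2 = (P**2 + P**2) + 5**2 = 2*P**2 + 25 = 25 + 2*P**2)
C(2)/(-454) + 114/(-311) = (25 + 2*2**2)/(-454) + 114/(-311) = (25 + 2*4)*(-1/454) + 114*(-1/311) = (25 + 8)*(-1/454) - 114/311 = 33*(-1/454) - 114/311 = -33/454 - 114/311 = -62019/141194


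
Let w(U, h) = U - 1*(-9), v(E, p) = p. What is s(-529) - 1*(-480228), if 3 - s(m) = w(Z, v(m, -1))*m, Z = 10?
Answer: 490282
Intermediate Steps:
w(U, h) = 9 + U (w(U, h) = U + 9 = 9 + U)
s(m) = 3 - 19*m (s(m) = 3 - (9 + 10)*m = 3 - 19*m)
s(-529) - 1*(-480228) = (3 - 19*(-529)) - 1*(-480228) = (3 + 10051) + 480228 = 10054 + 480228 = 490282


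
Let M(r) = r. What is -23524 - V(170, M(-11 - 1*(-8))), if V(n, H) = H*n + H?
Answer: -23011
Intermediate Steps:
V(n, H) = H + H*n
-23524 - V(170, M(-11 - 1*(-8))) = -23524 - (-11 - 1*(-8))*(1 + 170) = -23524 - (-11 + 8)*171 = -23524 - (-3)*171 = -23524 - 1*(-513) = -23524 + 513 = -23011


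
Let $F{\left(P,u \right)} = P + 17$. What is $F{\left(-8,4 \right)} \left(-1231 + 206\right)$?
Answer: $-9225$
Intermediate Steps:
$F{\left(P,u \right)} = 17 + P$
$F{\left(-8,4 \right)} \left(-1231 + 206\right) = \left(17 - 8\right) \left(-1231 + 206\right) = 9 \left(-1025\right) = -9225$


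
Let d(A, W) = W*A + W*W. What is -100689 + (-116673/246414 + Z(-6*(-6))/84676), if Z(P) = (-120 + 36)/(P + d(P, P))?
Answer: -76683627203446889/761585343036 ≈ -1.0069e+5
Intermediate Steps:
d(A, W) = W**2 + A*W (d(A, W) = A*W + W**2 = W**2 + A*W)
Z(P) = -84/(P + 2*P**2) (Z(P) = (-120 + 36)/(P + P*(P + P)) = -84/(P + P*(2*P)) = -84/(P + 2*P**2))
-100689 + (-116673/246414 + Z(-6*(-6))/84676) = -100689 + (-116673/246414 - 84/(((-6*(-6)))*(1 + 2*(-6*(-6))))/84676) = -100689 + (-116673*1/246414 - 84/(36*(1 + 2*36))*(1/84676)) = -100689 + (-38891/82138 - 84*1/36/(1 + 72)*(1/84676)) = -100689 + (-38891/82138 - 84*1/36/73*(1/84676)) = -100689 + (-38891/82138 - 84*1/36*1/73*(1/84676)) = -100689 + (-38891/82138 - 7/219*1/84676) = -100689 + (-38891/82138 - 7/18544044) = -100689 - 360598495085/761585343036 = -76683627203446889/761585343036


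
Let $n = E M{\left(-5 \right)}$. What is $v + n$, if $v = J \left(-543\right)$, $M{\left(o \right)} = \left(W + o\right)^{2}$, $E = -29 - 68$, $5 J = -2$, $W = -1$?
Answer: $- \frac{16374}{5} \approx -3274.8$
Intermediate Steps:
$J = - \frac{2}{5}$ ($J = \frac{1}{5} \left(-2\right) = - \frac{2}{5} \approx -0.4$)
$E = -97$
$M{\left(o \right)} = \left(-1 + o\right)^{2}$
$n = -3492$ ($n = - 97 \left(-1 - 5\right)^{2} = - 97 \left(-6\right)^{2} = \left(-97\right) 36 = -3492$)
$v = \frac{1086}{5}$ ($v = \left(- \frac{2}{5}\right) \left(-543\right) = \frac{1086}{5} \approx 217.2$)
$v + n = \frac{1086}{5} - 3492 = - \frac{16374}{5}$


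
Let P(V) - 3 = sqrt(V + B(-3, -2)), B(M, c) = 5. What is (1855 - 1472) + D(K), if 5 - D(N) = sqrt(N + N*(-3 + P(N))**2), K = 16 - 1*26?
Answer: 388 - 2*sqrt(10) ≈ 381.68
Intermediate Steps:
K = -10 (K = 16 - 26 = -10)
P(V) = 3 + sqrt(5 + V) (P(V) = 3 + sqrt(V + 5) = 3 + sqrt(5 + V))
D(N) = 5 - sqrt(N + N*(5 + N)) (D(N) = 5 - sqrt(N + N*(-3 + (3 + sqrt(5 + N)))**2) = 5 - sqrt(N + N*(sqrt(5 + N))**2) = 5 - sqrt(N + N*(5 + N)))
(1855 - 1472) + D(K) = (1855 - 1472) + (5 - sqrt(-10*(6 - 10))) = 383 + (5 - sqrt(-10*(-4))) = 383 + (5 - sqrt(40)) = 383 + (5 - 2*sqrt(10)) = 388 - 2*sqrt(10)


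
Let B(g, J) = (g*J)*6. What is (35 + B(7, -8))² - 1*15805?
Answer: 74796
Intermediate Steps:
B(g, J) = 6*J*g (B(g, J) = (J*g)*6 = 6*J*g)
(35 + B(7, -8))² - 1*15805 = (35 + 6*(-8)*7)² - 1*15805 = (35 - 336)² - 15805 = (-301)² - 15805 = 90601 - 15805 = 74796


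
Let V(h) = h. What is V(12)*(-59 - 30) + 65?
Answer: -1003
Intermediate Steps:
V(12)*(-59 - 30) + 65 = 12*(-59 - 30) + 65 = 12*(-89) + 65 = -1068 + 65 = -1003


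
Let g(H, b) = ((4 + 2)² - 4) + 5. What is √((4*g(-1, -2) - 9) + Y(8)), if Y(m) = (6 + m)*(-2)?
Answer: √111 ≈ 10.536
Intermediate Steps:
Y(m) = -12 - 2*m
g(H, b) = 37 (g(H, b) = (6² - 4) + 5 = (36 - 4) + 5 = 32 + 5 = 37)
√((4*g(-1, -2) - 9) + Y(8)) = √((4*37 - 9) + (-12 - 2*8)) = √((148 - 9) + (-12 - 16)) = √(139 - 28) = √111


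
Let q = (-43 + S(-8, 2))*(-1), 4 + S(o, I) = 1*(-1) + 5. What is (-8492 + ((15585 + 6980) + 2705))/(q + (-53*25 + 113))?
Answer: -16778/1169 ≈ -14.352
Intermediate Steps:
S(o, I) = 0 (S(o, I) = -4 + (1*(-1) + 5) = -4 + (-1 + 5) = -4 + 4 = 0)
q = 43 (q = (-43 + 0)*(-1) = -43*(-1) = 43)
(-8492 + ((15585 + 6980) + 2705))/(q + (-53*25 + 113)) = (-8492 + ((15585 + 6980) + 2705))/(43 + (-53*25 + 113)) = (-8492 + (22565 + 2705))/(43 + (-1325 + 113)) = (-8492 + 25270)/(43 - 1212) = 16778/(-1169) = 16778*(-1/1169) = -16778/1169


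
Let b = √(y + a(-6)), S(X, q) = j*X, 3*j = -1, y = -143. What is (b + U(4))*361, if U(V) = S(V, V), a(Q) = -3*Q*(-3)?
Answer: -1444/3 + 361*I*√197 ≈ -481.33 + 5066.9*I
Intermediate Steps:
a(Q) = 9*Q
j = -⅓ (j = (⅓)*(-1) = -⅓ ≈ -0.33333)
S(X, q) = -X/3
U(V) = -V/3
b = I*√197 (b = √(-143 + 9*(-6)) = √(-143 - 54) = √(-197) = I*√197 ≈ 14.036*I)
(b + U(4))*361 = (I*√197 - ⅓*4)*361 = (I*√197 - 4/3)*361 = (-4/3 + I*√197)*361 = -1444/3 + 361*I*√197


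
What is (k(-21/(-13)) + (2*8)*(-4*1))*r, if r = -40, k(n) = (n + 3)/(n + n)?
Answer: 17520/7 ≈ 2502.9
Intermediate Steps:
k(n) = (3 + n)/(2*n) (k(n) = (3 + n)/((2*n)) = (3 + n)*(1/(2*n)) = (3 + n)/(2*n))
(k(-21/(-13)) + (2*8)*(-4*1))*r = ((3 - 21/(-13))/(2*((-21/(-13)))) + (2*8)*(-4*1))*(-40) = ((3 - 21*(-1/13))/(2*((-21*(-1/13)))) + 16*(-4))*(-40) = ((3 + 21/13)/(2*(21/13)) - 64)*(-40) = ((½)*(13/21)*(60/13) - 64)*(-40) = (10/7 - 64)*(-40) = -438/7*(-40) = 17520/7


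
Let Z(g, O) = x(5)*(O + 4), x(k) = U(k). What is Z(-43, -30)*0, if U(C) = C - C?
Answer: 0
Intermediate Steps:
U(C) = 0
x(k) = 0
Z(g, O) = 0 (Z(g, O) = 0*(O + 4) = 0*(4 + O) = 0)
Z(-43, -30)*0 = 0*0 = 0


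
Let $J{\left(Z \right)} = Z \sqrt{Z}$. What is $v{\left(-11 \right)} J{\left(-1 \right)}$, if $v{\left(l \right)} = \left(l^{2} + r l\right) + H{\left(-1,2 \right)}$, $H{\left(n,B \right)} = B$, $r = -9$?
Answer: $- 222 i \approx - 222.0 i$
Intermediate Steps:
$J{\left(Z \right)} = Z^{\frac{3}{2}}$
$v{\left(l \right)} = 2 + l^{2} - 9 l$ ($v{\left(l \right)} = \left(l^{2} - 9 l\right) + 2 = 2 + l^{2} - 9 l$)
$v{\left(-11 \right)} J{\left(-1 \right)} = \left(2 + \left(-11\right)^{2} - -99\right) \left(-1\right)^{\frac{3}{2}} = \left(2 + 121 + 99\right) \left(- i\right) = 222 \left(- i\right) = - 222 i$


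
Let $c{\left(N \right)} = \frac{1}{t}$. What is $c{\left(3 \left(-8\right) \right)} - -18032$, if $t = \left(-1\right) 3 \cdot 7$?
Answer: $\frac{378671}{21} \approx 18032.0$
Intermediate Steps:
$t = -21$ ($t = \left(-3\right) 7 = -21$)
$c{\left(N \right)} = - \frac{1}{21}$ ($c{\left(N \right)} = \frac{1}{-21} = - \frac{1}{21}$)
$c{\left(3 \left(-8\right) \right)} - -18032 = - \frac{1}{21} - -18032 = - \frac{1}{21} + 18032 = \frac{378671}{21}$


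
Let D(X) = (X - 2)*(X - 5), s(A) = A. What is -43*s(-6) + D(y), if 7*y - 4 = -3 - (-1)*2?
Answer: 12994/49 ≈ 265.18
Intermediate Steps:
y = 3/7 (y = 4/7 + (-3 - (-1)*2)/7 = 4/7 + (-3 - 1*(-2))/7 = 4/7 + (-3 + 2)/7 = 4/7 + (1/7)*(-1) = 4/7 - 1/7 = 3/7 ≈ 0.42857)
D(X) = (-5 + X)*(-2 + X) (D(X) = (-2 + X)*(-5 + X) = (-5 + X)*(-2 + X))
-43*s(-6) + D(y) = -43*(-6) + (10 + (3/7)**2 - 7*3/7) = 258 + (10 + 9/49 - 3) = 258 + 352/49 = 12994/49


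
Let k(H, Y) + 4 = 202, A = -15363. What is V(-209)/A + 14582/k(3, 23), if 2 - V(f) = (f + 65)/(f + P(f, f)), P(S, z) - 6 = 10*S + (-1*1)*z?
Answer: 6484217911/88045353 ≈ 73.646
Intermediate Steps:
P(S, z) = 6 - z + 10*S (P(S, z) = 6 + (10*S + (-1*1)*z) = 6 + (10*S - z) = 6 + (-z + 10*S) = 6 - z + 10*S)
V(f) = 2 - (65 + f)/(6 + 10*f) (V(f) = 2 - (f + 65)/(f + (6 - f + 10*f)) = 2 - (65 + f)/(f + (6 + 9*f)) = 2 - (65 + f)/(6 + 10*f))
k(H, Y) = 198 (k(H, Y) = -4 + 202 = 198)
V(-209)/A + 14582/k(3, 23) = ((-53 + 19*(-209))/(2*(3 + 5*(-209))))/(-15363) + 14582/198 = ((-53 - 3971)/(2*(3 - 1045)))*(-1/15363) + 14582*(1/198) = ((½)*(-4024)/(-1042))*(-1/15363) + 7291/99 = ((½)*(-1/1042)*(-4024))*(-1/15363) + 7291/99 = (1006/521)*(-1/15363) + 7291/99 = -1006/8004123 + 7291/99 = 6484217911/88045353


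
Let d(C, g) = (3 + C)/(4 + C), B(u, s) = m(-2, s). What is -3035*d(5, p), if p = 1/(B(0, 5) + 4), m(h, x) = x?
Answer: -24280/9 ≈ -2697.8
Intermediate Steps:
B(u, s) = s
p = ⅑ (p = 1/(5 + 4) = 1/9 = ⅑ ≈ 0.11111)
d(C, g) = (3 + C)/(4 + C)
-3035*d(5, p) = -3035*(3 + 5)/(4 + 5) = -3035*8/9 = -24280/9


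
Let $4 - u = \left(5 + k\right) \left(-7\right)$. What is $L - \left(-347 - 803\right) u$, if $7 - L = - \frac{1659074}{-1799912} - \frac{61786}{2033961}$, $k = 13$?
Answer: $\frac{273667254841157371}{1830475405716} \approx 1.4951 \cdot 10^{5}$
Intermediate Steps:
$L = \frac{11181686615371}{1830475405716}$ ($L = 7 - \left(- \frac{1659074}{-1799912} - \frac{61786}{2033961}\right) = 7 - \left(\left(-1659074\right) \left(- \frac{1}{1799912}\right) - \frac{61786}{2033961}\right) = 7 - \left(\frac{829537}{899956} - \frac{61786}{2033961}\right) = 7 - \frac{1631641224641}{1830475405716} = \frac{11181686615371}{1830475405716} \approx 6.1086$)
$u = 130$ ($u = 4 - \left(5 + 13\right) \left(-7\right) = 4 - 18 \left(-7\right) = 4 - -126 = 4 + 126 = 130$)
$L - \left(-347 - 803\right) u = \frac{11181686615371}{1830475405716} - \left(-347 - 803\right) 130 = \frac{11181686615371}{1830475405716} - \left(-1150\right) 130 = \frac{11181686615371}{1830475405716} - -149500 = \frac{11181686615371}{1830475405716} + 149500 = \frac{273667254841157371}{1830475405716}$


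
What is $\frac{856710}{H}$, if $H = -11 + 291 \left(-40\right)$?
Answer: $- \frac{856710}{11651} \approx -73.531$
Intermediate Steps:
$H = -11651$ ($H = -11 - 11640 = -11651$)
$\frac{856710}{H} = \frac{856710}{-11651} = 856710 \left(- \frac{1}{11651}\right) = - \frac{856710}{11651}$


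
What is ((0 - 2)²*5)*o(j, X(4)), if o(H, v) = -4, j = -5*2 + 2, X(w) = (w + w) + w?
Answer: -80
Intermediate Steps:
X(w) = 3*w (X(w) = 2*w + w = 3*w)
j = -8 (j = -10 + 2 = -8)
((0 - 2)²*5)*o(j, X(4)) = ((0 - 2)²*5)*(-4) = ((-2)²*5)*(-4) = (4*5)*(-4) = 20*(-4) = -80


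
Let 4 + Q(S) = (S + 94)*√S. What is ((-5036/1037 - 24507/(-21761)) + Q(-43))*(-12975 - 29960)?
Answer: 7489549842775/22566157 - 2189685*I*√43 ≈ 3.3189e+5 - 1.4359e+7*I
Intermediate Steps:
Q(S) = -4 + √S*(94 + S) (Q(S) = -4 + (S + 94)*√S = -4 + (94 + S)*√S = -4 + √S*(94 + S))
((-5036/1037 - 24507/(-21761)) + Q(-43))*(-12975 - 29960) = ((-5036/1037 - 24507/(-21761)) + (-4 + (-43)^(3/2) + 94*√(-43)))*(-12975 - 29960) = ((-5036*1/1037 - 24507*(-1/21761)) + (-4 - 43*I*√43 + 94*(I*√43)))*(-42935) = ((-5036/1037 + 24507/21761) + (-4 - 43*I*√43 + 94*I*√43))*(-42935) = (-84174637/22566157 + (-4 + 51*I*√43))*(-42935) = (-174439265/22566157 + 51*I*√43)*(-42935) = 7489549842775/22566157 - 2189685*I*√43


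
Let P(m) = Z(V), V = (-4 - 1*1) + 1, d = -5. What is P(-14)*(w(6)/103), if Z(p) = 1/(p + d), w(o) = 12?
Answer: -4/309 ≈ -0.012945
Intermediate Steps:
V = -4 (V = (-4 - 1) + 1 = -5 + 1 = -4)
Z(p) = 1/(-5 + p) (Z(p) = 1/(p - 5) = 1/(-5 + p))
P(m) = -⅑ (P(m) = 1/(-5 - 4) = 1/(-9) = -⅑)
P(-14)*(w(6)/103) = -4/(3*103) = -⅑*12/103 = -4/309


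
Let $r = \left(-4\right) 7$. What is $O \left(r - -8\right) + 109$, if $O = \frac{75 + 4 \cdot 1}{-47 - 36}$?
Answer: $\frac{10627}{83} \approx 128.04$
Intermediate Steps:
$r = -28$
$O = - \frac{79}{83}$ ($O = \frac{75 + 4}{-83} = 79 \left(- \frac{1}{83}\right) = - \frac{79}{83} \approx -0.95181$)
$O \left(r - -8\right) + 109 = - \frac{79 \left(-28 - -8\right)}{83} + 109 = - \frac{79 \left(-28 + 8\right)}{83} + 109 = \left(- \frac{79}{83}\right) \left(-20\right) + 109 = \frac{1580}{83} + 109 = \frac{10627}{83}$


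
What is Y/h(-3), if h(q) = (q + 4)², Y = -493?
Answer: -493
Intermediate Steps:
h(q) = (4 + q)²
Y/h(-3) = -493/(4 - 3)² = -493/(1²) = -493/1 = -493*1 = -493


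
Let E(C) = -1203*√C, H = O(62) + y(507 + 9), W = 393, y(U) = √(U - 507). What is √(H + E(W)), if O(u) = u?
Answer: √(65 - 1203*√393) ≈ 154.22*I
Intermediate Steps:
y(U) = √(-507 + U)
H = 65 (H = 62 + √(-507 + (507 + 9)) = 62 + √(-507 + 516) = 62 + √9 = 62 + 3 = 65)
√(H + E(W)) = √(65 - 1203*√393)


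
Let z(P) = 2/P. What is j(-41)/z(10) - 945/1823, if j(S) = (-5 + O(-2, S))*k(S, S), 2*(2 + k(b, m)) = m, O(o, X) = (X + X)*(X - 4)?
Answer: -1511496765/3646 ≈ -4.1456e+5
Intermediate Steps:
O(o, X) = 2*X*(-4 + X) (O(o, X) = (2*X)*(-4 + X) = 2*X*(-4 + X))
k(b, m) = -2 + m/2
j(S) = (-5 + 2*S*(-4 + S))*(-2 + S/2)
j(-41)/z(10) - 945/1823 = ((-5 + 2*(-41)*(-4 - 41))*(-4 - 41)/2)/((2/10)) - 945/1823 = ((½)*(-5 + 2*(-41)*(-45))*(-45))/((2*(⅒))) - 945*1/1823 = ((½)*(-5 + 3690)*(-45))/(⅕) - 945/1823 = ((½)*3685*(-45))*5 - 945/1823 = -165825/2*5 - 945/1823 = -829125/2 - 945/1823 = -1511496765/3646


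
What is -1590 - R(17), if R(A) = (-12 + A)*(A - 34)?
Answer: -1505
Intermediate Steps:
R(A) = (-34 + A)*(-12 + A) (R(A) = (-12 + A)*(-34 + A) = (-34 + A)*(-12 + A))
-1590 - R(17) = -1590 - (408 + 17**2 - 46*17) = -1590 - (408 + 289 - 782) = -1590 - 1*(-85) = -1590 + 85 = -1505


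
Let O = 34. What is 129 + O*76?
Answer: 2713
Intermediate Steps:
129 + O*76 = 129 + 34*76 = 129 + 2584 = 2713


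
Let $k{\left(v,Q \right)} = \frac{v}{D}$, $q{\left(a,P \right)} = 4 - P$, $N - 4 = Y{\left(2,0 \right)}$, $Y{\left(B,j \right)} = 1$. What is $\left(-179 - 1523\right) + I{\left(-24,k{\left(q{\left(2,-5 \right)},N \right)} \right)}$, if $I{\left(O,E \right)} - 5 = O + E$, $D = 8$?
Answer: $- \frac{13759}{8} \approx -1719.9$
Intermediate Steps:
$N = 5$ ($N = 4 + 1 = 5$)
$k{\left(v,Q \right)} = \frac{v}{8}$
$I{\left(O,E \right)} = 5 + E + O$ ($I{\left(O,E \right)} = 5 + \left(O + E\right) = 5 + \left(E + O\right) = 5 + E + O$)
$\left(-179 - 1523\right) + I{\left(-24,k{\left(q{\left(2,-5 \right)},N \right)} \right)} = \left(-179 - 1523\right) + \left(5 + \frac{4 - -5}{8} - 24\right) = \left(-179 - 1523\right) + \left(5 + \frac{4 + 5}{8} - 24\right) = -1702 + \left(5 + \frac{1}{8} \cdot 9 - 24\right) = -1702 + \left(5 + \frac{9}{8} - 24\right) = -1702 - \frac{143}{8} = - \frac{13759}{8}$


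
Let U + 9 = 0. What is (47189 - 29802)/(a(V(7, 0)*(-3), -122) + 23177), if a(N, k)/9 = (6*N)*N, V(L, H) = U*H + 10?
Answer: 17387/71777 ≈ 0.24224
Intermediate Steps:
U = -9 (U = -9 + 0 = -9)
V(L, H) = 10 - 9*H (V(L, H) = -9*H + 10 = 10 - 9*H)
a(N, k) = 54*N² (a(N, k) = 9*((6*N)*N) = 9*(6*N²) = 54*N²)
(47189 - 29802)/(a(V(7, 0)*(-3), -122) + 23177) = (47189 - 29802)/(54*((10 - 9*0)*(-3))² + 23177) = 17387/(54*((10 + 0)*(-3))² + 23177) = 17387/(54*(10*(-3))² + 23177) = 17387/(54*(-30)² + 23177) = 17387/(54*900 + 23177) = 17387/(48600 + 23177) = 17387/71777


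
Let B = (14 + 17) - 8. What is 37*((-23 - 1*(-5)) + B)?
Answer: 185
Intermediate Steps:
B = 23 (B = 31 - 8 = 23)
37*((-23 - 1*(-5)) + B) = 37*((-23 - 1*(-5)) + 23) = 37*((-23 + 5) + 23) = 37*(-18 + 23) = 37*5 = 185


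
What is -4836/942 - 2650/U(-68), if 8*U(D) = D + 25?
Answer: 3293742/6751 ≈ 487.89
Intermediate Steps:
U(D) = 25/8 + D/8 (U(D) = (D + 25)/8 = (25 + D)/8 = 25/8 + D/8)
-4836/942 - 2650/U(-68) = -4836/942 - 2650/(25/8 + (1/8)*(-68)) = -4836*1/942 - 2650/(25/8 - 17/2) = -806/157 - 2650/(-43/8) = -806/157 - 2650*(-8/43) = -806/157 + 21200/43 = 3293742/6751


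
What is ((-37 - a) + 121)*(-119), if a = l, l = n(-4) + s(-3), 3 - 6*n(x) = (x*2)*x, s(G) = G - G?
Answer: -63427/6 ≈ -10571.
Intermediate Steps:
s(G) = 0
n(x) = ½ - x²/3 (n(x) = ½ - x*2*x/6 = ½ - 2*x*x/6 = ½ - x²/3)
l = -29/6 (l = (½ - ⅓*(-4)²) + 0 = (½ - ⅓*16) + 0 = (½ - 16/3) + 0 = -29/6 + 0 = -29/6 ≈ -4.8333)
a = -29/6 ≈ -4.8333
((-37 - a) + 121)*(-119) = ((-37 - 1*(-29/6)) + 121)*(-119) = ((-37 + 29/6) + 121)*(-119) = (-193/6 + 121)*(-119) = (533/6)*(-119) = -63427/6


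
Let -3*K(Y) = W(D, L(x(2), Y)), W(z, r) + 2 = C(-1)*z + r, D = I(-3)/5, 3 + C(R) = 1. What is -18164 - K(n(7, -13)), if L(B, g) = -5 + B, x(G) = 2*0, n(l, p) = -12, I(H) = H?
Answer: -272489/15 ≈ -18166.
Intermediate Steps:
C(R) = -2 (C(R) = -3 + 1 = -2)
x(G) = 0
D = -⅗ (D = -3/5 = -3*⅕ = -⅗ ≈ -0.60000)
W(z, r) = -2 + r - 2*z (W(z, r) = -2 + (-2*z + r) = -2 + (r - 2*z) = -2 + r - 2*z)
K(Y) = 29/15 (K(Y) = -(-2 + (-5 + 0) - 2*(-⅗))/3 = -(-2 - 5 + 6/5)/3 = -⅓*(-29/5) = 29/15)
-18164 - K(n(7, -13)) = -18164 - 1*29/15 = -18164 - 29/15 = -272489/15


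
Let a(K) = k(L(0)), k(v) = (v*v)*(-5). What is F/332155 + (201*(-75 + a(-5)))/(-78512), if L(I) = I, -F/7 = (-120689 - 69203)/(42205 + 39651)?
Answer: 1601471573363/8338489536860 ≈ 0.19206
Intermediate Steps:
F = 332311/20464 (F = -7*(-120689 - 69203)/(42205 + 39651) = -(-1329244)/81856 = -7*(-47473/20464) = 332311/20464 ≈ 16.239)
k(v) = -5*v**2 (k(v) = v**2*(-5) = -5*v**2)
a(K) = 0 (a(K) = -5*0**2 = -5*0 = 0)
F/332155 + (201*(-75 + a(-5)))/(-78512) = (332311/20464)/332155 + (201*(-75 + 0))/(-78512) = (332311/20464)*(1/332155) + (201*(-75))*(-1/78512) = 332311/6797219920 - 15075*(-1/78512) = 332311/6797219920 + 15075/78512 = 1601471573363/8338489536860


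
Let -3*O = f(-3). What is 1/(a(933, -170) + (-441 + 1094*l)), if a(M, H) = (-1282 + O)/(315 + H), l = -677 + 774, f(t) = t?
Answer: 145/15321884 ≈ 9.4636e-6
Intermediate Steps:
O = 1 (O = -1/3*(-3) = 1)
l = 97
a(M, H) = -1281/(315 + H) (a(M, H) = (-1282 + 1)/(315 + H) = -1281/(315 + H))
1/(a(933, -170) + (-441 + 1094*l)) = 1/(-1281/(315 - 170) + (-441 + 1094*97)) = 1/(-1281/145 + (-441 + 106118)) = 1/(-1281*1/145 + 105677) = 1/(-1281/145 + 105677) = 1/(15321884/145) = 145/15321884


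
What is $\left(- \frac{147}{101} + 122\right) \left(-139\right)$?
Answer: $- \frac{1692325}{101} \approx -16756.0$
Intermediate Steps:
$\left(- \frac{147}{101} + 122\right) \left(-139\right) = \frac{12175}{101} \left(-139\right) = - \frac{1692325}{101}$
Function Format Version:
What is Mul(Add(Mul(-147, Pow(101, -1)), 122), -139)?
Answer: Rational(-1692325, 101) ≈ -16756.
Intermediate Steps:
Mul(Add(Mul(-147, Pow(101, -1)), 122), -139) = Mul(Add(Mul(-147, Rational(1, 101)), 122), -139) = Mul(Add(Rational(-147, 101), 122), -139) = Mul(Rational(12175, 101), -139) = Rational(-1692325, 101)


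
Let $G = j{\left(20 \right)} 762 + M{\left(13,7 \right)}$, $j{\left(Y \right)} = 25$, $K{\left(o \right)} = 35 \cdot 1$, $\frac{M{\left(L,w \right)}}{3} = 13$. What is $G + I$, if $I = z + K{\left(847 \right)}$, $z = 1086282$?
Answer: $1105406$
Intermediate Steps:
$M{\left(L,w \right)} = 39$ ($M{\left(L,w \right)} = 3 \cdot 13 = 39$)
$K{\left(o \right)} = 35$
$G = 19089$ ($G = 25 \cdot 762 + 39 = 19050 + 39 = 19089$)
$I = 1086317$ ($I = 1086282 + 35 = 1086317$)
$G + I = 19089 + 1086317 = 1105406$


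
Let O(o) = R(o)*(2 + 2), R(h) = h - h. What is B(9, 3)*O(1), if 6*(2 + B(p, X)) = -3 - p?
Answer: 0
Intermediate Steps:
R(h) = 0
B(p, X) = -5/2 - p/6 (B(p, X) = -2 + (-3 - p)/6 = -2 + (-½ - p/6) = -5/2 - p/6)
O(o) = 0 (O(o) = 0*(2 + 2) = 0*4 = 0)
B(9, 3)*O(1) = (-5/2 - ⅙*9)*0 = (-5/2 - 3/2)*0 = -4*0 = 0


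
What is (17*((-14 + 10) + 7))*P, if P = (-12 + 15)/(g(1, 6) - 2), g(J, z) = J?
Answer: -153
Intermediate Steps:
P = -3 (P = (-12 + 15)/(1 - 2) = 3/(-1) = 3*(-1) = -3)
(17*((-14 + 10) + 7))*P = (17*((-14 + 10) + 7))*(-3) = (17*(-4 + 7))*(-3) = (17*3)*(-3) = 51*(-3) = -153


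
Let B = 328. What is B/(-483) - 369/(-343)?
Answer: 9389/23667 ≈ 0.39671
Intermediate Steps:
B/(-483) - 369/(-343) = 328/(-483) - 369/(-343) = 328*(-1/483) - 369*(-1/343) = -328/483 + 369/343 = 9389/23667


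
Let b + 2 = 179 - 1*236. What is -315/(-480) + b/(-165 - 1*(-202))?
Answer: -1111/1184 ≈ -0.93834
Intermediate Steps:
b = -59 (b = -2 + (179 - 1*236) = -2 + (179 - 236) = -2 - 57 = -59)
-315/(-480) + b/(-165 - 1*(-202)) = -315/(-480) - 59/(-165 - 1*(-202)) = -315*(-1/480) - 59/(-165 + 202) = 21/32 - 59/37 = -1111/1184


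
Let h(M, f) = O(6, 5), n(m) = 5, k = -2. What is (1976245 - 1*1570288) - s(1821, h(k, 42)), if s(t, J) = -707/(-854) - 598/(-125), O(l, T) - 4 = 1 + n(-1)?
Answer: 6190758669/15250 ≈ 4.0595e+5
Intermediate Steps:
O(l, T) = 10 (O(l, T) = 4 + (1 + 5) = 4 + 6 = 10)
h(M, f) = 10
s(t, J) = 85581/15250 (s(t, J) = -707*(-1/854) - 598*(-1/125) = 101/122 + 598/125 = 85581/15250)
(1976245 - 1*1570288) - s(1821, h(k, 42)) = (1976245 - 1*1570288) - 1*85581/15250 = (1976245 - 1570288) - 85581/15250 = 405957 - 85581/15250 = 6190758669/15250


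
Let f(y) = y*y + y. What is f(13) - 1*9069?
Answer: -8887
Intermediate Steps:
f(y) = y + y**2 (f(y) = y**2 + y = y + y**2)
f(13) - 1*9069 = 13*(1 + 13) - 1*9069 = 13*14 - 9069 = 182 - 9069 = -8887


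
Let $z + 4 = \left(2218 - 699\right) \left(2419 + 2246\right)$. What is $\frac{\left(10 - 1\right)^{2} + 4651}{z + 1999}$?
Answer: $\frac{338}{506295} \approx 0.0006676$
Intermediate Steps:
$z = 7086131$ ($z = -4 + \left(2218 - 699\right) \left(2419 + 2246\right) = -4 + 1519 \cdot 4665 = -4 + 7086135 = 7086131$)
$\frac{\left(10 - 1\right)^{2} + 4651}{z + 1999} = \frac{\left(10 - 1\right)^{2} + 4651}{7086131 + 1999} = \frac{9^{2} + 4651}{7088130} = \left(81 + 4651\right) \frac{1}{7088130} = 4732 \cdot \frac{1}{7088130} = \frac{338}{506295}$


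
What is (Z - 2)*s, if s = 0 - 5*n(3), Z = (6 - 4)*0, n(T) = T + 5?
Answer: 80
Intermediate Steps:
n(T) = 5 + T
Z = 0 (Z = 2*0 = 0)
s = -40 (s = 0 - 5*(5 + 3) = 0 - 5*8 = 0 - 40 = -40)
(Z - 2)*s = (0 - 2)*(-40) = -2*(-40) = 80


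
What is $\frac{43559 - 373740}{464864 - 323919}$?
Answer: $- \frac{330181}{140945} \approx -2.3426$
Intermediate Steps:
$\frac{43559 - 373740}{464864 - 323919} = - \frac{330181}{140945}$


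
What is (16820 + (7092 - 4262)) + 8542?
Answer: 28192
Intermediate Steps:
(16820 + (7092 - 4262)) + 8542 = (16820 + 2830) + 8542 = 19650 + 8542 = 28192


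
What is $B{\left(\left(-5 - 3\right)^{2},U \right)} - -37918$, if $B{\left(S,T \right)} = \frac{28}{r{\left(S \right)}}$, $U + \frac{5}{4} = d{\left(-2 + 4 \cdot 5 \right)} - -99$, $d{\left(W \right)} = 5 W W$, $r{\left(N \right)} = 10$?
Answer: $\frac{189604}{5} \approx 37921.0$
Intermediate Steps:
$d{\left(W \right)} = 5 W^{2}$
$U = \frac{6871}{4}$ ($U = - \frac{5}{4} - \left(-99 - 5 \left(-2 + 4 \cdot 5\right)^{2}\right) = - \frac{5}{4} + \left(5 \left(-2 + 20\right)^{2} + 99\right) = - \frac{5}{4} + \left(5 \cdot 18^{2} + 99\right) = - \frac{5}{4} + \left(5 \cdot 324 + 99\right) = - \frac{5}{4} + \left(1620 + 99\right) = - \frac{5}{4} + 1719 = \frac{6871}{4} \approx 1717.8$)
$B{\left(S,T \right)} = \frac{14}{5}$ ($B{\left(S,T \right)} = \frac{28}{10} = 28 \cdot \frac{1}{10} = \frac{14}{5}$)
$B{\left(\left(-5 - 3\right)^{2},U \right)} - -37918 = \frac{14}{5} - -37918 = \frac{14}{5} + 37918 = \frac{189604}{5}$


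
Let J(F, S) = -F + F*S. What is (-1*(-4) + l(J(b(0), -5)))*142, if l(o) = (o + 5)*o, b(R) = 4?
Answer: 65320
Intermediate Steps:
l(o) = o*(5 + o) (l(o) = (5 + o)*o = o*(5 + o))
(-1*(-4) + l(J(b(0), -5)))*142 = (-1*(-4) + (4*(-1 - 5))*(5 + 4*(-1 - 5)))*142 = (4 + (4*(-6))*(5 + 4*(-6)))*142 = (4 - 24*(5 - 24))*142 = (4 - 24*(-19))*142 = (4 + 456)*142 = 460*142 = 65320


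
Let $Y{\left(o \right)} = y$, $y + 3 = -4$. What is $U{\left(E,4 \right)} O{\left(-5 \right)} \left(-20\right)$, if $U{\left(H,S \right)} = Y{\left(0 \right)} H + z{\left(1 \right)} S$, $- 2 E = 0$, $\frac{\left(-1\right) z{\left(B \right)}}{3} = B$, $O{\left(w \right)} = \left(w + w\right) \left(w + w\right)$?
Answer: $24000$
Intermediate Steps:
$y = -7$ ($y = -3 - 4 = -7$)
$O{\left(w \right)} = 4 w^{2}$ ($O{\left(w \right)} = 2 w 2 w = 4 w^{2}$)
$Y{\left(o \right)} = -7$
$z{\left(B \right)} = - 3 B$
$E = 0$ ($E = \left(- \frac{1}{2}\right) 0 = 0$)
$U{\left(H,S \right)} = - 7 H - 3 S$ ($U{\left(H,S \right)} = - 7 H + \left(-3\right) 1 S = - 7 H - 3 S$)
$U{\left(E,4 \right)} O{\left(-5 \right)} \left(-20\right) = \left(\left(-7\right) 0 - 12\right) 4 \left(-5\right)^{2} \left(-20\right) = \left(0 - 12\right) 4 \cdot 25 \left(-20\right) = \left(-12\right) 100 \left(-20\right) = \left(-1200\right) \left(-20\right) = 24000$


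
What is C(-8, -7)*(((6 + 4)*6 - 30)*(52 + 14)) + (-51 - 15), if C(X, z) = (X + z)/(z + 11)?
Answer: -7491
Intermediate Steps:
C(X, z) = (X + z)/(11 + z)
C(-8, -7)*(((6 + 4)*6 - 30)*(52 + 14)) + (-51 - 15) = ((-8 - 7)/(11 - 7))*(((6 + 4)*6 - 30)*(52 + 14)) + (-51 - 15) = (-15/4)*((10*6 - 30)*66) - 66 = ((1/4)*(-15))*((60 - 30)*66) - 66 = -225*66/2 - 66 = -15/4*1980 - 66 = -7425 - 66 = -7491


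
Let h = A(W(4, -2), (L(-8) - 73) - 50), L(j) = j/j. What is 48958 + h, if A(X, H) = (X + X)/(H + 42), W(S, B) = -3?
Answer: 1958323/40 ≈ 48958.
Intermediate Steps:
L(j) = 1
A(X, H) = 2*X/(42 + H) (A(X, H) = (2*X)/(42 + H) = 2*X/(42 + H))
h = 3/40 (h = 2*(-3)/(42 + ((1 - 73) - 50)) = 2*(-3)/(42 + (-72 - 50)) = 2*(-3)/(42 - 122) = 2*(-3)/(-80) = 2*(-3)*(-1/80) = 3/40 ≈ 0.075000)
48958 + h = 48958 + 3/40 = 1958323/40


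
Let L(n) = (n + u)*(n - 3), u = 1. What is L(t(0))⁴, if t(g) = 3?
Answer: 0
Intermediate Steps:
L(n) = (1 + n)*(-3 + n) (L(n) = (n + 1)*(n - 3) = (1 + n)*(-3 + n))
L(t(0))⁴ = (-3 + 3² - 2*3)⁴ = (-3 + 9 - 6)⁴ = 0⁴ = 0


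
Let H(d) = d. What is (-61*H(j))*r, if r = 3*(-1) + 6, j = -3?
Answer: 549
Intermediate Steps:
r = 3 (r = -3 + 6 = 3)
(-61*H(j))*r = -61*(-3)*3 = 183*3 = 549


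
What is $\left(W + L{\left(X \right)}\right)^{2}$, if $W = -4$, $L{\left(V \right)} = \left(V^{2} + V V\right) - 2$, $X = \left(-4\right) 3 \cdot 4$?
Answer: $21178404$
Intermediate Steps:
$X = -48$ ($X = \left(-12\right) 4 = -48$)
$L{\left(V \right)} = -2 + 2 V^{2}$ ($L{\left(V \right)} = \left(V^{2} + V^{2}\right) - 2 = 2 V^{2} - 2 = -2 + 2 V^{2}$)
$\left(W + L{\left(X \right)}\right)^{2} = \left(-4 - \left(2 - 2 \left(-48\right)^{2}\right)\right)^{2} = \left(-4 + \left(-2 + 2 \cdot 2304\right)\right)^{2} = \left(-4 + \left(-2 + 4608\right)\right)^{2} = \left(-4 + 4606\right)^{2} = 4602^{2} = 21178404$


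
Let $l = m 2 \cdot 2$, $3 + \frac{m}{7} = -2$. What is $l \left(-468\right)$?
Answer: $65520$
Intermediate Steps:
$m = -35$ ($m = -21 + 7 \left(-2\right) = -21 - 14 = -35$)
$l = -140$ ($l = \left(-35\right) 2 \cdot 2 = \left(-70\right) 2 = -140$)
$l \left(-468\right) = \left(-140\right) \left(-468\right) = 65520$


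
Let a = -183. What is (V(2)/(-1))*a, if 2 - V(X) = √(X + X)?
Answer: 0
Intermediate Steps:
V(X) = 2 - √2*√X (V(X) = 2 - √(X + X) = 2 - √(2*X) = 2 - √2*√X)
(V(2)/(-1))*a = ((2 - √2*√2)/(-1))*(-183) = ((2 - 2)*(-1))*(-183) = (0*(-1))*(-183) = 0*(-183) = 0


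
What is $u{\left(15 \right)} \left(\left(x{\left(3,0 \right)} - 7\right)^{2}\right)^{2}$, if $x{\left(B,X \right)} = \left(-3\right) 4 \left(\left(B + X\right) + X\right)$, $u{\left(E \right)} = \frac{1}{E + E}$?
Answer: $\frac{3418801}{30} \approx 1.1396 \cdot 10^{5}$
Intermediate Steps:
$u{\left(E \right)} = \frac{1}{2 E}$
$x{\left(B,X \right)} = - 24 X - 12 B$ ($x{\left(B,X \right)} = - 12 \left(B + 2 X\right) = - 24 X - 12 B$)
$u{\left(15 \right)} \left(\left(x{\left(3,0 \right)} - 7\right)^{2}\right)^{2} = \frac{1}{2 \cdot 15} \left(\left(\left(\left(-24\right) 0 - 36\right) - 7\right)^{2}\right)^{2} = \frac{1}{2} \cdot \frac{1}{15} \left(\left(\left(0 - 36\right) - 7\right)^{2}\right)^{2} = \frac{\left(\left(-36 - 7\right)^{2}\right)^{2}}{30} = \frac{\left(\left(-43\right)^{2}\right)^{2}}{30} = \frac{1849^{2}}{30} = \frac{1}{30} \cdot 3418801 = \frac{3418801}{30}$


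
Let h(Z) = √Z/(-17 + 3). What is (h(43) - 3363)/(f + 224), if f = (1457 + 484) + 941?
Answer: -3363/3106 - √43/43484 ≈ -1.0829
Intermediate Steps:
f = 2882 (f = 1941 + 941 = 2882)
h(Z) = -√Z/14 (h(Z) = √Z/(-14) = -√Z/14)
(h(43) - 3363)/(f + 224) = (-√43/14 - 3363)/(2882 + 224) = (-3363 - √43/14)/3106 = (-3363 - √43/14)*(1/3106) = -3363/3106 - √43/43484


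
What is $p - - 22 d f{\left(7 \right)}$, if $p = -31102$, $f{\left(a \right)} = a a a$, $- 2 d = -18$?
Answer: $36812$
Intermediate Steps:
$d = 9$ ($d = \left(- \frac{1}{2}\right) \left(-18\right) = 9$)
$f{\left(a \right)} = a^{3}$ ($f{\left(a \right)} = a^{2} a = a^{3}$)
$p - - 22 d f{\left(7 \right)} = -31102 - \left(-22\right) 9 \cdot 7^{3} = -31102 - \left(-198\right) 343 = -31102 - -67914 = -31102 + 67914 = 36812$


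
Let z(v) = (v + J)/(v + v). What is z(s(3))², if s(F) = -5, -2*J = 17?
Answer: 729/400 ≈ 1.8225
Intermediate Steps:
J = -17/2 (J = -½*17 = -17/2 ≈ -8.5000)
z(v) = (-17/2 + v)/(2*v) (z(v) = (v - 17/2)/(v + v) = (-17/2 + v)/((2*v)) = (-17/2 + v)*(1/(2*v)) = (-17/2 + v)/(2*v))
z(s(3))² = ((¼)*(-17 + 2*(-5))/(-5))² = ((¼)*(-⅕)*(-17 - 10))² = ((¼)*(-⅕)*(-27))² = (27/20)² = 729/400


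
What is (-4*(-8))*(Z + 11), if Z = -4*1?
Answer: 224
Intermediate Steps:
Z = -4
(-4*(-8))*(Z + 11) = (-4*(-8))*(-4 + 11) = 32*7 = 224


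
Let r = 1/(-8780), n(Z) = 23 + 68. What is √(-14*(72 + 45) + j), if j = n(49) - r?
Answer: I*√29813936505/4390 ≈ 39.332*I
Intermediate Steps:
n(Z) = 91
r = -1/8780 ≈ -0.00011390
j = 798981/8780 (j = 91 - 1*(-1/8780) = 91 + 1/8780 = 798981/8780 ≈ 91.000)
√(-14*(72 + 45) + j) = √(-14*(72 + 45) + 798981/8780) = √(-14*117 + 798981/8780) = √(-1638 + 798981/8780) = √(-13582659/8780) = I*√29813936505/4390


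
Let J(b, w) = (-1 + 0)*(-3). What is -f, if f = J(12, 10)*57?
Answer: -171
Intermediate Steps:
J(b, w) = 3 (J(b, w) = -1*(-3) = 3)
f = 171 (f = 3*57 = 171)
-f = -1*171 = -171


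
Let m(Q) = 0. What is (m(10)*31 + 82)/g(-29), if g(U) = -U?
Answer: 82/29 ≈ 2.8276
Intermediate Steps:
(m(10)*31 + 82)/g(-29) = (0*31 + 82)/((-1*(-29))) = (0 + 82)/29 = 82*(1/29) = 82/29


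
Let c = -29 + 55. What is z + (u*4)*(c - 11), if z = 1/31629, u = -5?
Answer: -9488699/31629 ≈ -300.00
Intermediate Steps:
c = 26
z = 1/31629 ≈ 3.1617e-5
z + (u*4)*(c - 11) = 1/31629 + (-5*4)*(26 - 11) = 1/31629 - 20*15 = 1/31629 - 300 = -9488699/31629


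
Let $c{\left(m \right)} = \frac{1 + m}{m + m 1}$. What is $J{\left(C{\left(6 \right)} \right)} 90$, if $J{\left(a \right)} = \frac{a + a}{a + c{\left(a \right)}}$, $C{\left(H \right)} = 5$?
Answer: $\frac{1125}{7} \approx 160.71$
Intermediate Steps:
$c{\left(m \right)} = \frac{1 + m}{2 m}$ ($c{\left(m \right)} = \frac{1 + m}{m + m} = \frac{1 + m}{2 m}$)
$J{\left(a \right)} = \frac{2 a}{a + \frac{1 + a}{2 a}}$ ($J{\left(a \right)} = \frac{a + a}{a + \frac{1 + a}{2 a}} = \frac{2 a}{a + \frac{1 + a}{2 a}}$)
$J{\left(C{\left(6 \right)} \right)} 90 = \frac{4 \cdot 5^{2}}{1 + 5 + 2 \cdot 5^{2}} \cdot 90 = 4 \cdot 25 \frac{1}{1 + 5 + 2 \cdot 25} \cdot 90 = 4 \cdot 25 \frac{1}{1 + 5 + 50} \cdot 90 = 4 \cdot 25 \cdot \frac{1}{56} \cdot 90 = \frac{25}{14} \cdot 90 = \frac{1125}{7}$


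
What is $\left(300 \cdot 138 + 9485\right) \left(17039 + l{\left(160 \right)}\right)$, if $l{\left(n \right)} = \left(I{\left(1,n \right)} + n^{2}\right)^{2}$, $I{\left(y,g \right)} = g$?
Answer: $33767013205515$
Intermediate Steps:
$l{\left(n \right)} = \left(n + n^{2}\right)^{2}$
$\left(300 \cdot 138 + 9485\right) \left(17039 + l{\left(160 \right)}\right) = \left(300 \cdot 138 + 9485\right) \left(17039 + 160^{2} \left(1 + 160\right)^{2}\right) = \left(41400 + 9485\right) \left(17039 + 25600 \cdot 161^{2}\right) = 50885 \left(17039 + 25600 \cdot 25921\right) = 50885 \left(17039 + 663577600\right) = 50885 \cdot 663594639 = 33767013205515$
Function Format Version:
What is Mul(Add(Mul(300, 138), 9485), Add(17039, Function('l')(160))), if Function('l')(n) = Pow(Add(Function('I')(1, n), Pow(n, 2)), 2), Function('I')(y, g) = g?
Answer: 33767013205515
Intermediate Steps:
Function('l')(n) = Pow(Add(n, Pow(n, 2)), 2)
Mul(Add(Mul(300, 138), 9485), Add(17039, Function('l')(160))) = Mul(Add(Mul(300, 138), 9485), Add(17039, Mul(Pow(160, 2), Pow(Add(1, 160), 2)))) = Mul(Add(41400, 9485), Add(17039, Mul(25600, Pow(161, 2)))) = Mul(50885, Add(17039, Mul(25600, 25921))) = Mul(50885, Add(17039, 663577600)) = Mul(50885, 663594639) = 33767013205515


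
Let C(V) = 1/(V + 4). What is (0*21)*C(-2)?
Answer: 0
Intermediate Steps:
C(V) = 1/(4 + V)
(0*21)*C(-2) = (0*21)/(4 - 2) = 0/2 = 0*(1/2) = 0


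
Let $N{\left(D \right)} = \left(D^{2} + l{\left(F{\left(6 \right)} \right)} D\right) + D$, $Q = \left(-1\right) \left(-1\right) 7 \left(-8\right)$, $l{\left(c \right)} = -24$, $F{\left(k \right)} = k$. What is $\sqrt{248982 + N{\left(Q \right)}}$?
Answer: $\sqrt{253406} \approx 503.39$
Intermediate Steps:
$Q = -56$ ($Q = 1 \cdot 7 \left(-8\right) = 7 \left(-8\right) = -56$)
$N{\left(D \right)} = D^{2} - 23 D$ ($N{\left(D \right)} = \left(D^{2} - 24 D\right) + D = D^{2} - 23 D$)
$\sqrt{248982 + N{\left(Q \right)}} = \sqrt{248982 - 56 \left(-23 - 56\right)} = \sqrt{248982 - -4424} = \sqrt{248982 + 4424} = \sqrt{253406}$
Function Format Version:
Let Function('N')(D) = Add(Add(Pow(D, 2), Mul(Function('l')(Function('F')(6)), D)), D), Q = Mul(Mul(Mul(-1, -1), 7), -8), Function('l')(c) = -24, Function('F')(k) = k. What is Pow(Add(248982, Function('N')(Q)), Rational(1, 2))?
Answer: Pow(253406, Rational(1, 2)) ≈ 503.39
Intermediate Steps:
Q = -56 (Q = Mul(Mul(1, 7), -8) = Mul(7, -8) = -56)
Function('N')(D) = Add(Pow(D, 2), Mul(-23, D)) (Function('N')(D) = Add(Add(Pow(D, 2), Mul(-24, D)), D) = Add(Pow(D, 2), Mul(-23, D)))
Pow(Add(248982, Function('N')(Q)), Rational(1, 2)) = Pow(Add(248982, Mul(-56, Add(-23, -56))), Rational(1, 2)) = Pow(Add(248982, Mul(-56, -79)), Rational(1, 2)) = Pow(Add(248982, 4424), Rational(1, 2)) = Pow(253406, Rational(1, 2))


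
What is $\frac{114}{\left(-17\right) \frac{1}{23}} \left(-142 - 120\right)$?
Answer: $\frac{686964}{17} \approx 40410.0$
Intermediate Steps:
$\frac{114}{\left(-17\right) \frac{1}{23}} \left(-142 - 120\right) = \frac{114}{- \frac{17}{23}} \left(-262\right) = 114 \left(- \frac{23}{17}\right) \left(-262\right) = \left(- \frac{2622}{17}\right) \left(-262\right) = \frac{686964}{17}$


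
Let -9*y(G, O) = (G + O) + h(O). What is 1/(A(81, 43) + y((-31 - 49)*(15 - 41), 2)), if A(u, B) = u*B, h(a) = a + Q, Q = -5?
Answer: 1/3252 ≈ 0.00030750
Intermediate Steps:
h(a) = -5 + a (h(a) = a - 5 = -5 + a)
A(u, B) = B*u
y(G, O) = 5/9 - 2*O/9 - G/9 (y(G, O) = -((G + O) + (-5 + O))/9 = -(-5 + G + 2*O)/9 = 5/9 - 2*O/9 - G/9)
1/(A(81, 43) + y((-31 - 49)*(15 - 41), 2)) = 1/(43*81 + (5/9 - 2/9*2 - (-31 - 49)*(15 - 41)/9)) = 1/(3483 + (5/9 - 4/9 - (-80)*(-26)/9)) = 1/(3483 + (5/9 - 4/9 - ⅑*2080)) = 1/(3483 + (5/9 - 4/9 - 2080/9)) = 1/(3483 - 231) = 1/3252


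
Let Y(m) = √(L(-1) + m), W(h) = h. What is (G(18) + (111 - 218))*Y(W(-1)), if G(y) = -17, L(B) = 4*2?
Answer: -124*√7 ≈ -328.07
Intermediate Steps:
L(B) = 8
Y(m) = √(8 + m)
(G(18) + (111 - 218))*Y(W(-1)) = (-17 + (111 - 218))*√(8 - 1) = (-17 - 107)*√7 = -124*√7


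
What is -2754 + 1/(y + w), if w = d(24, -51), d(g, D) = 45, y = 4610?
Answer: -12819869/4655 ≈ -2754.0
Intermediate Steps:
w = 45
-2754 + 1/(y + w) = -2754 + 1/(4610 + 45) = -2754 + 1/4655 = -12819869/4655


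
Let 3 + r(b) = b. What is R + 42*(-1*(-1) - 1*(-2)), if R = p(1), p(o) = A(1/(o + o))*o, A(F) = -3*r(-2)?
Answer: 141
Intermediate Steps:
r(b) = -3 + b
A(F) = 15 (A(F) = -3*(-3 - 2) = -3*(-5) = 15)
p(o) = 15*o
R = 15 (R = 15*1 = 15)
R + 42*(-1*(-1) - 1*(-2)) = 15 + 42*(-1*(-1) - 1*(-2)) = 15 + 42*(1 + 2) = 15 + 42*3 = 15 + 126 = 141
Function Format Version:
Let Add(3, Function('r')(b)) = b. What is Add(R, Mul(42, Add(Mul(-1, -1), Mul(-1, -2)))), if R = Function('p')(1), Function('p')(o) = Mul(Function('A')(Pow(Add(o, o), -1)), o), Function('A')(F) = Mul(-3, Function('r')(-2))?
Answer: 141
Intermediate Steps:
Function('r')(b) = Add(-3, b)
Function('A')(F) = 15 (Function('A')(F) = Mul(-3, Add(-3, -2)) = Mul(-3, -5) = 15)
Function('p')(o) = Mul(15, o)
R = 15 (R = Mul(15, 1) = 15)
Add(R, Mul(42, Add(Mul(-1, -1), Mul(-1, -2)))) = Add(15, Mul(42, Add(Mul(-1, -1), Mul(-1, -2)))) = Add(15, Mul(42, Add(1, 2))) = Add(15, Mul(42, 3)) = Add(15, 126) = 141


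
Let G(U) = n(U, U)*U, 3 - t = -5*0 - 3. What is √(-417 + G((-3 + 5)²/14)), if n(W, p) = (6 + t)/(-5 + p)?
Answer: I*√50545/11 ≈ 20.438*I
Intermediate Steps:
t = 6 (t = 3 - (-5*0 - 3) = 3 - (0 - 3) = 3 - 1*(-3) = 3 + 3 = 6)
n(W, p) = 12/(-5 + p) (n(W, p) = (6 + 6)/(-5 + p) = 12/(-5 + p))
G(U) = 12*U/(-5 + U) (G(U) = (12/(-5 + U))*U = 12*U/(-5 + U))
√(-417 + G((-3 + 5)²/14)) = √(-417 + 12*((-3 + 5)²/14)/(-5 + (-3 + 5)²/14)) = √(-417 + 12*(2²*(1/14))/(-5 + 2²*(1/14))) = √(-417 + 12*(4*(1/14))/(-5 + 4*(1/14))) = √(-417 + 12*(2/7)/(-5 + 2/7)) = √(-417 + 12*(2/7)/(-33/7)) = √(-417 + 12*(2/7)*(-7/33)) = √(-417 - 8/11) = √(-4595/11) = I*√50545/11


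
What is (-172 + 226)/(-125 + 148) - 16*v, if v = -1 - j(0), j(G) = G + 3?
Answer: 1526/23 ≈ 66.348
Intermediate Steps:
j(G) = 3 + G
v = -4 (v = -1 - (3 + 0) = -1 - 1*3 = -1 - 3 = -4)
(-172 + 226)/(-125 + 148) - 16*v = (-172 + 226)/(-125 + 148) - 16*(-4) = 54/23 - 1*(-64) = 54*(1/23) + 64 = 54/23 + 64 = 1526/23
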